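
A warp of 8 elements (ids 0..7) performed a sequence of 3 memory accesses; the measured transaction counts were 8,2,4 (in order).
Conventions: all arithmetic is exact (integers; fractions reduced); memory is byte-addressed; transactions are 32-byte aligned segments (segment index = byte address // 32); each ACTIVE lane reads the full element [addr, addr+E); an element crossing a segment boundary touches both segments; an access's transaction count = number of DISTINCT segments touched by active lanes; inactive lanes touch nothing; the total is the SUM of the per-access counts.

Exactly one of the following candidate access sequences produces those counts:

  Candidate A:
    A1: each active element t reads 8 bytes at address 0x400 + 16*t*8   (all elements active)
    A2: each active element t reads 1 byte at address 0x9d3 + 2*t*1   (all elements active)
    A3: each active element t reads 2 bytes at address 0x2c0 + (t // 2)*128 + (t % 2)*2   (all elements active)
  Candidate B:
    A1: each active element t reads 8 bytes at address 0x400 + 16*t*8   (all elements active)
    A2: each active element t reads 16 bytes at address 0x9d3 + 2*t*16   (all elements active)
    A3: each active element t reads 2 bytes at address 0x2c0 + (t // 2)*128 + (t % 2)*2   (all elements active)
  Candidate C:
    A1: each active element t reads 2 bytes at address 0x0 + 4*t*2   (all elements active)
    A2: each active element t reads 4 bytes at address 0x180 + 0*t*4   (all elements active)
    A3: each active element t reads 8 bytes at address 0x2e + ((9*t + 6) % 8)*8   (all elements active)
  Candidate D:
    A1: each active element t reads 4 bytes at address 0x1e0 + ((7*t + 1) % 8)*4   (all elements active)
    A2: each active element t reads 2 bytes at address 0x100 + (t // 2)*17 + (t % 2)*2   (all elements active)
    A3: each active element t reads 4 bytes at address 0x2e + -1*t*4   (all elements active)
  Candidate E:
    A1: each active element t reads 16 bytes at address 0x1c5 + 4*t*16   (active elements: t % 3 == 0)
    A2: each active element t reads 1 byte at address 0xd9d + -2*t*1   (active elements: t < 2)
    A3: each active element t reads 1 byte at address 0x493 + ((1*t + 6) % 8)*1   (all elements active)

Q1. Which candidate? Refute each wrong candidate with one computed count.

B: A2 gives 9 transactions, not 2
C: A1 gives 2 transactions, not 8
D: A1 gives 1 transaction, not 8
E: A1 gives 3 transactions, not 8
A: all counts match (8,2,4)

Answer: A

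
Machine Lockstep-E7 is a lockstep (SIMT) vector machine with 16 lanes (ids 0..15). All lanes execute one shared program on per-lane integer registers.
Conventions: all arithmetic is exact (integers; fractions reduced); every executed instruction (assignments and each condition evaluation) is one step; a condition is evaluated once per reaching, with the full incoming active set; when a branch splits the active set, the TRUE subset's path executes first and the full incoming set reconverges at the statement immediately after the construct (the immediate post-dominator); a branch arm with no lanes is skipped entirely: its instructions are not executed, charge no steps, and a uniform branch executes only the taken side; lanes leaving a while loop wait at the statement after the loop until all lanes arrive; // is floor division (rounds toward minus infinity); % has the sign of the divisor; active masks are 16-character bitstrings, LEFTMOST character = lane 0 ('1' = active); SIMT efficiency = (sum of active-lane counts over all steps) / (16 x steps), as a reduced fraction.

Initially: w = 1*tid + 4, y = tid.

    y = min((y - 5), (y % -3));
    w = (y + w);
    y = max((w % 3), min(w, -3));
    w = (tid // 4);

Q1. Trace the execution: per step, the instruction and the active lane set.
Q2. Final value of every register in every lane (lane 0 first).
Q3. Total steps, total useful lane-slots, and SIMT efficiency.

step 0: y <- min((y - 5), (y % -3))  1111111111111111
step 1: w <- (y + w)                 1111111111111111
step 2: y <- max((w % 3), min(w, -3)) 1111111111111111
step 3: w <- (tid // 4)              1111111111111111

Answer: 4 steps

w: 0,0,0,0,1,1,1,1,2,2,2,2,3,3,3,3
y: 2,1,0,2,0,2,1,0,2,1,0,2,1,0,2,1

steps = 4; useful = 64; efficiency = 64/64 = 1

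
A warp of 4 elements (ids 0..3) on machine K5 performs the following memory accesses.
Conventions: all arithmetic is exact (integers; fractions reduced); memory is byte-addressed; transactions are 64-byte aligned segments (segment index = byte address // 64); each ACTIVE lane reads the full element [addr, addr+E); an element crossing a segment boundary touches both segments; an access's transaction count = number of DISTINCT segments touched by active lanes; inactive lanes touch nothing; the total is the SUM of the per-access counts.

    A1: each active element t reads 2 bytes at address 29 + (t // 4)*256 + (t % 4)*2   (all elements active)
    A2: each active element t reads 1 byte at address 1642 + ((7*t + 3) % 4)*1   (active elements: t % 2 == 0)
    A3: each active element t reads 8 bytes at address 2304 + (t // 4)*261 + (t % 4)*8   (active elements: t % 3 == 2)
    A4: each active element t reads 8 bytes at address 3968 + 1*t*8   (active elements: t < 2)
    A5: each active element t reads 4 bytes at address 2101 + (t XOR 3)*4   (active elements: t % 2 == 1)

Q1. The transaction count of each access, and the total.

A1: 1 transaction
A2: 1 transaction
A3: 1 transaction
A4: 1 transaction
A5: 2 transactions

Answer: 1,1,1,1,2; total 6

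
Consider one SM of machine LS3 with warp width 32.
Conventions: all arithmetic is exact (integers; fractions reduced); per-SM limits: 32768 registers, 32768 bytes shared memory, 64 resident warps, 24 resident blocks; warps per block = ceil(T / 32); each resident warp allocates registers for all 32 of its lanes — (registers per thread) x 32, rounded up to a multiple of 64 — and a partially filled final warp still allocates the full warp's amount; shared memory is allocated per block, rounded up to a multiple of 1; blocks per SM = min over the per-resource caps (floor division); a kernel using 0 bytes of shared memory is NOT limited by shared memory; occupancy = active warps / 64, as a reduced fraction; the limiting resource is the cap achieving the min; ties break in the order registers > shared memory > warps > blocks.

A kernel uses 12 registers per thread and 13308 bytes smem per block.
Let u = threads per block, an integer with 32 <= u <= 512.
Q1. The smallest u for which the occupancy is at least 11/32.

Answer: u = 321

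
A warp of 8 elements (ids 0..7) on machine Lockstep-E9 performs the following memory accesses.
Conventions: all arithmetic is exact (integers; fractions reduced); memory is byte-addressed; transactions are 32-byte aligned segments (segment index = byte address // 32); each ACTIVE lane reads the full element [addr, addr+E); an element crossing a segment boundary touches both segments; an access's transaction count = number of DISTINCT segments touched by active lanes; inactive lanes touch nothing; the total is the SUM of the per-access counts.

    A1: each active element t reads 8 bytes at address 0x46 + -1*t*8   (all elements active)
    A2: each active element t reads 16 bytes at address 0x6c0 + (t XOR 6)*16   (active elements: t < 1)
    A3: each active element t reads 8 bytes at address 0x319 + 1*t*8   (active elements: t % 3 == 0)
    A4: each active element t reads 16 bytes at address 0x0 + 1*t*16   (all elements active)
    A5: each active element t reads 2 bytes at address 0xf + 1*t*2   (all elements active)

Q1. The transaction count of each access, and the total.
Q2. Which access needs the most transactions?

A1: 3 transactions
A2: 1 transaction
A3: 3 transactions
A4: 4 transactions
A5: 1 transaction

Answer: 3,1,3,4,1; total 12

Answer: A4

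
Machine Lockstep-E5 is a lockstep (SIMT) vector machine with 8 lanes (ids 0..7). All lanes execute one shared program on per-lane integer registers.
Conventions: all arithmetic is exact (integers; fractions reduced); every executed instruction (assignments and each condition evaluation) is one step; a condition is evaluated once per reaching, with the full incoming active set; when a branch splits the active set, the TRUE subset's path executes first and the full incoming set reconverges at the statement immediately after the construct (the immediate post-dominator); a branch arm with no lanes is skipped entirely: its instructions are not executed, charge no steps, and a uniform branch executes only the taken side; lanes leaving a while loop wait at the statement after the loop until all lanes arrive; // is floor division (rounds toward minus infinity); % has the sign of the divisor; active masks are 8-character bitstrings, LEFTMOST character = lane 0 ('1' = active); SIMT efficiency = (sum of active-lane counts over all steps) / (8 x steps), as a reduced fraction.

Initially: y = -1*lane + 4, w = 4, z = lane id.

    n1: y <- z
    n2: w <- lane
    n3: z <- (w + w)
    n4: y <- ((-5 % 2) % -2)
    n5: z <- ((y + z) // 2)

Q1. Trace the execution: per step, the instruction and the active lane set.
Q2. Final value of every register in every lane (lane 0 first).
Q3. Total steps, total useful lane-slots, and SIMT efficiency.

step 0: y <- z                       11111111
step 1: w <- lane                    11111111
step 2: z <- (w + w)                 11111111
step 3: y <- ((-5 % 2) % -2)         11111111
step 4: z <- ((y + z) // 2)          11111111

Answer: 5 steps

y: -1,-1,-1,-1,-1,-1,-1,-1
w: 0,1,2,3,4,5,6,7
z: -1,0,1,2,3,4,5,6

steps = 5; useful = 40; efficiency = 40/40 = 1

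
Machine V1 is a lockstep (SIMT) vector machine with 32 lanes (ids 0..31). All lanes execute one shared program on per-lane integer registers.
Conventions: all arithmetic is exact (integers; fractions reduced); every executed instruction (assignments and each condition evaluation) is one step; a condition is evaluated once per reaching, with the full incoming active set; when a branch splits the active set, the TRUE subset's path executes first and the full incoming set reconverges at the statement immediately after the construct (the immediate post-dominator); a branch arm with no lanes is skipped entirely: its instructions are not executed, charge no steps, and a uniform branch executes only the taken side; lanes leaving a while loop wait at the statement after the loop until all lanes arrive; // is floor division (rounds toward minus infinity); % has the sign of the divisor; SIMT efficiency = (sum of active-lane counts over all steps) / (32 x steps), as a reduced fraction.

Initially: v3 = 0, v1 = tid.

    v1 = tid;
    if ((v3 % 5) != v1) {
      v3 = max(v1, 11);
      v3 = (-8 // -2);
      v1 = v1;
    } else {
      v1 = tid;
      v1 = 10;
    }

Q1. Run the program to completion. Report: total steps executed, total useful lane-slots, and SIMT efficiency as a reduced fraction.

Answer: 7 steps, 159 useful, 159/224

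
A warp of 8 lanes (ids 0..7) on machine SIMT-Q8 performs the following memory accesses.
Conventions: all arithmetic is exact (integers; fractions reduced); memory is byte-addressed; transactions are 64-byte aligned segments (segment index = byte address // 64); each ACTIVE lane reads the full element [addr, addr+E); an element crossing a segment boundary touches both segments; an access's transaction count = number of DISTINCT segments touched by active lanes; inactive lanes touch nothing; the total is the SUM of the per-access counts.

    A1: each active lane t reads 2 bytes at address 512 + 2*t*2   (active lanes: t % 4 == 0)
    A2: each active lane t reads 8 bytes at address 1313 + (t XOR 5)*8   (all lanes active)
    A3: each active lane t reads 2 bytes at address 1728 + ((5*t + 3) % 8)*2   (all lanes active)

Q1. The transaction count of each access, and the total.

A1: 1 transaction
A2: 2 transactions
A3: 1 transaction

Answer: 1,2,1; total 4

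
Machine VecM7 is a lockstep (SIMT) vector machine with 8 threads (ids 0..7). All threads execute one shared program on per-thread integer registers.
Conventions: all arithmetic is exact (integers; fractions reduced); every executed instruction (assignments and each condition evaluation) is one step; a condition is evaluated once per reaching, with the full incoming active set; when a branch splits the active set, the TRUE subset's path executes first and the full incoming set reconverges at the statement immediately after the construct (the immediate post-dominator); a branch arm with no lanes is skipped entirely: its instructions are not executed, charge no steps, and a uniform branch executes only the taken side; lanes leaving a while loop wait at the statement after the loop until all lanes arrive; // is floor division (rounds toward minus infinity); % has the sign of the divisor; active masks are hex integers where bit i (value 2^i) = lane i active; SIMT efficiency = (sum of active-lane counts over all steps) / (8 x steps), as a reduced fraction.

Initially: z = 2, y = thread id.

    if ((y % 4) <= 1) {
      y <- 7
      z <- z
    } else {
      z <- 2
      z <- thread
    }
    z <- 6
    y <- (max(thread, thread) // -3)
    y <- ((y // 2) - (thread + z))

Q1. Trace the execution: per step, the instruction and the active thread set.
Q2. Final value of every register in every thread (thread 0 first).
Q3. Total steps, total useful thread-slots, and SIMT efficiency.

step 0: eval ((y % 4) <= 1)          0xff
step 1: y <- 7                       0x33
step 2: z <- z                       0x33
step 3: z <- 2                       0xcc
step 4: z <- thread                  0xcc
step 5: z <- 6                       0xff
step 6: y <- (max(thread, thread) // -3) 0xff
step 7: y <- ((y // 2) - (thread + z)) 0xff

Answer: 8 steps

z: 6,6,6,6,6,6,6,6
y: -6,-8,-9,-10,-11,-12,-13,-15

steps = 8; useful = 48; efficiency = 48/64 = 3/4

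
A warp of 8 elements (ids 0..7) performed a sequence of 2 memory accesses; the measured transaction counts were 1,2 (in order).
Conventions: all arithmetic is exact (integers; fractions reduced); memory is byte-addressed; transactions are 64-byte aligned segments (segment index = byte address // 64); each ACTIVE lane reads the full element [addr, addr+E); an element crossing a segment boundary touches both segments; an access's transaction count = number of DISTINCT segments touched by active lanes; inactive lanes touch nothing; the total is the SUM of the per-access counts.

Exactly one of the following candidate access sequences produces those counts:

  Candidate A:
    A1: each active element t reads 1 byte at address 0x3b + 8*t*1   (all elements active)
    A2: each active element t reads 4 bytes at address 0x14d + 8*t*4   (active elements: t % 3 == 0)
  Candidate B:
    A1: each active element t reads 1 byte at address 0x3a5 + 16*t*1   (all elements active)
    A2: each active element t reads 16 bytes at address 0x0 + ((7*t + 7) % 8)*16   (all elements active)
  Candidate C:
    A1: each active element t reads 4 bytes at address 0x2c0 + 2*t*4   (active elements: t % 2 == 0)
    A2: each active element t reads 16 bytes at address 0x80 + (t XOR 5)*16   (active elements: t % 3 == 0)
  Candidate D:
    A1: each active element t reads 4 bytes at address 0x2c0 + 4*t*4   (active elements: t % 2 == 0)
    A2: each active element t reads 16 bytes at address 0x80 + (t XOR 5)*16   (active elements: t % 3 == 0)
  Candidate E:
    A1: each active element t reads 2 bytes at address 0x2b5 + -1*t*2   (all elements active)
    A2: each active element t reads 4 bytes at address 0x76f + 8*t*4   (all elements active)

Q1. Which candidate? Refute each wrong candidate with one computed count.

A: A1 gives 2 transactions, not 1
B: A1 gives 3 transactions, not 1
D: A1 gives 2 transactions, not 1
E: A2 gives 5 transactions, not 2
C: all counts match (1,2)

Answer: C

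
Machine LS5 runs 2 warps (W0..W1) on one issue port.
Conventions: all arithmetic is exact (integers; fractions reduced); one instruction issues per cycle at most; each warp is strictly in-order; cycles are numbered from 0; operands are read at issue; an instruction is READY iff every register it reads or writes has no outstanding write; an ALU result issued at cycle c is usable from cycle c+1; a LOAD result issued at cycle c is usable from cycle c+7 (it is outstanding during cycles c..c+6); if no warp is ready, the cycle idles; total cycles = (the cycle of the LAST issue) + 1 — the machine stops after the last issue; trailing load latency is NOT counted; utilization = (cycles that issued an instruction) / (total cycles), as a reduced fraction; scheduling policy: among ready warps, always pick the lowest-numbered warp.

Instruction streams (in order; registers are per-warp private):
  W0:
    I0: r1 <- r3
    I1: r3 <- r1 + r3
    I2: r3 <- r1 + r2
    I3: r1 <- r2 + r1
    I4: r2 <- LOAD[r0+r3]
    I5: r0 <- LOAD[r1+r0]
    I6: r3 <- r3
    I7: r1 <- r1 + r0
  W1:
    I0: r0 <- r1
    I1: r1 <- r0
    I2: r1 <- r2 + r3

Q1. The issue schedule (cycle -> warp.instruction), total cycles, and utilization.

cycle 0: W0.I0
cycle 1: W0.I1
cycle 2: W0.I2
cycle 3: W0.I3
cycle 4: W0.I4
cycle 5: W0.I5
cycle 6: W0.I6
cycle 7: W1.I0
cycle 8: W1.I1
cycle 9: W1.I2
cycle 10: idle
cycle 11: idle
cycle 12: W0.I7

Answer: 13 cycles, utilization 11/13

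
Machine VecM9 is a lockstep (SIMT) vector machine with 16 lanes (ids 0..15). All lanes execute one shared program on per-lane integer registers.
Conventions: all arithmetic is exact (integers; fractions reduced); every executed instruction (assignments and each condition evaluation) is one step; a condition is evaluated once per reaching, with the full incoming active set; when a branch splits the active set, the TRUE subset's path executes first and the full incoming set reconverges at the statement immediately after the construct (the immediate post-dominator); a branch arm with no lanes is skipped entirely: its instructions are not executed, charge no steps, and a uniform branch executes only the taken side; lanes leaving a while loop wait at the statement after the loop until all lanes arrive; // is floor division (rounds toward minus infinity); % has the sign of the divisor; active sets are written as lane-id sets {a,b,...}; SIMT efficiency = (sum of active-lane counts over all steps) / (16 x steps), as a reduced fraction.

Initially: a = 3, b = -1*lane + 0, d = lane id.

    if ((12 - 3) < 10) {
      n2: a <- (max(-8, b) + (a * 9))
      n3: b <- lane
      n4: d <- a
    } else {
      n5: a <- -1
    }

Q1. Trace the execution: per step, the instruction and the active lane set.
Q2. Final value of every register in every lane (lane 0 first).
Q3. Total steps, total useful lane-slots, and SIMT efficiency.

step 0: eval ((12 - 3) < 10)         {0,1,2,3,4,5,6,7,8,9,10,11,12,13,14,15}
step 1: a <- (max(-8, b) + (a * 9))  {0,1,2,3,4,5,6,7,8,9,10,11,12,13,14,15}
step 2: b <- lane                    {0,1,2,3,4,5,6,7,8,9,10,11,12,13,14,15}
step 3: d <- a                       {0,1,2,3,4,5,6,7,8,9,10,11,12,13,14,15}

Answer: 4 steps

a: 27,26,25,24,23,22,21,20,19,19,19,19,19,19,19,19
b: 0,1,2,3,4,5,6,7,8,9,10,11,12,13,14,15
d: 27,26,25,24,23,22,21,20,19,19,19,19,19,19,19,19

steps = 4; useful = 64; efficiency = 64/64 = 1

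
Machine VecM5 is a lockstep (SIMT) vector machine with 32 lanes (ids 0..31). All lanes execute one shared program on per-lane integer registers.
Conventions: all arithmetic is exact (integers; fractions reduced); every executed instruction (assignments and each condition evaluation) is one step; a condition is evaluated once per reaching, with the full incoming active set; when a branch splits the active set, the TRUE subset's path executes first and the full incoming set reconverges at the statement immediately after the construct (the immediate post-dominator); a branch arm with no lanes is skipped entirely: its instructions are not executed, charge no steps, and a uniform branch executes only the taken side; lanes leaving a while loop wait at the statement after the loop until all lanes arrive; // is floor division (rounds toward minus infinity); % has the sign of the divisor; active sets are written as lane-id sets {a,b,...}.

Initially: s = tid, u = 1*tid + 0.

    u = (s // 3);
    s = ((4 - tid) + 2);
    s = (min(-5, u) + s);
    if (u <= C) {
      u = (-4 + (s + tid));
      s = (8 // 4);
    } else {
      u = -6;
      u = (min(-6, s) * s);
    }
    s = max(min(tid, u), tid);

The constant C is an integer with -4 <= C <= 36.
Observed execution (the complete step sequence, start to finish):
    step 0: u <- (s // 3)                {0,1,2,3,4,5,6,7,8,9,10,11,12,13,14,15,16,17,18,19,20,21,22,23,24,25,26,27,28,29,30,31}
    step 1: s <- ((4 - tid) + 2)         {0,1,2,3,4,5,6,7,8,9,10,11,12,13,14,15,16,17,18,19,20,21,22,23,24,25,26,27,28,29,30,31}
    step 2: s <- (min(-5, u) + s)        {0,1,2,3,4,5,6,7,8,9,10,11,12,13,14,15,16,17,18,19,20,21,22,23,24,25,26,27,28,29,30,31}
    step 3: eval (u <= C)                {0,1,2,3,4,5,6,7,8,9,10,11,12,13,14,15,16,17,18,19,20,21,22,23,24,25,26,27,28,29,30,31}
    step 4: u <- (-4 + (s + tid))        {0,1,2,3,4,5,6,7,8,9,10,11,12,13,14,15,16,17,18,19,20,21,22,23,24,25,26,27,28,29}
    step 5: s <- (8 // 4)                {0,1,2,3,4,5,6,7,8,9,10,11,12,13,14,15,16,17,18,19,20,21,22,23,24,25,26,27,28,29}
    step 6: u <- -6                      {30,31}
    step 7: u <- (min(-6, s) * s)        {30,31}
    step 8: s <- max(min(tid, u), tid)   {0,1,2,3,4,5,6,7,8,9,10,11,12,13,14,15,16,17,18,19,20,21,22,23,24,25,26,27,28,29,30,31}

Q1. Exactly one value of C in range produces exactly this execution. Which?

Answer: C = 9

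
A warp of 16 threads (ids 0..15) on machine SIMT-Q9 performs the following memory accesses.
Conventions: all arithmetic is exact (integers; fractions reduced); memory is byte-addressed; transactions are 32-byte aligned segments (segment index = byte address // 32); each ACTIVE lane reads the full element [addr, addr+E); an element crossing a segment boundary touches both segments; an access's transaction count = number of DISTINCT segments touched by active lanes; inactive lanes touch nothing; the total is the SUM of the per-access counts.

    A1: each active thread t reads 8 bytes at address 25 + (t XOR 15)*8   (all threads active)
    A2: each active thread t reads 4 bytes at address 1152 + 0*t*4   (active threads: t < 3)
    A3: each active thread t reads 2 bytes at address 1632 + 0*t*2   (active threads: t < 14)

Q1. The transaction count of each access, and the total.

A1: 5 transactions
A2: 1 transaction
A3: 1 transaction

Answer: 5,1,1; total 7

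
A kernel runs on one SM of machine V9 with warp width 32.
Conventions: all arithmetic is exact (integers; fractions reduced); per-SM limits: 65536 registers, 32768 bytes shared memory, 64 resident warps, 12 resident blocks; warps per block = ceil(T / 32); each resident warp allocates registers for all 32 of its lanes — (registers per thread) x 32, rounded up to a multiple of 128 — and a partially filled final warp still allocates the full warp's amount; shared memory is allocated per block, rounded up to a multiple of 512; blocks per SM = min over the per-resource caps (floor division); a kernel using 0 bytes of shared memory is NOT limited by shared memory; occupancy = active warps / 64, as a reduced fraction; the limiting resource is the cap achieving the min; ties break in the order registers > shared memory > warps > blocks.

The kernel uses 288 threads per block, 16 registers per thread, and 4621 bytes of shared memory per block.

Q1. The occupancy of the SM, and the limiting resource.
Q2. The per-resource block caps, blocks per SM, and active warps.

Answer: occupancy 27/32, limited by shared memory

registers: 14 blocks
shared memory: 6 blocks
warps: 7 blocks
blocks: 12 blocks

Answer: 6 blocks, 54 active warps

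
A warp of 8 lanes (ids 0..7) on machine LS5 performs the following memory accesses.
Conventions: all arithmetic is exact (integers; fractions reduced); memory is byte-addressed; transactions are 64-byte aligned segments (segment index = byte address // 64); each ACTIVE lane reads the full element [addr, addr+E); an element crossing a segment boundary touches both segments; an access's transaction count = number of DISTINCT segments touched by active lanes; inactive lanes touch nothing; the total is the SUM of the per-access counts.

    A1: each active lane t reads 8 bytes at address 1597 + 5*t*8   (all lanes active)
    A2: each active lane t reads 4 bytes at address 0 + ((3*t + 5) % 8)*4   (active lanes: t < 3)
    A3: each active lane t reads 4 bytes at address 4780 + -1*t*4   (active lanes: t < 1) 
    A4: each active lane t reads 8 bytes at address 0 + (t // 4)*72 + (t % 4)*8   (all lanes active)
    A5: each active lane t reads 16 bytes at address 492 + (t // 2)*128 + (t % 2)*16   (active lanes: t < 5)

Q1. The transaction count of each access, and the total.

A1: 6 transactions
A2: 1 transaction
A3: 1 transaction
A4: 2 transactions
A5: 5 transactions

Answer: 6,1,1,2,5; total 15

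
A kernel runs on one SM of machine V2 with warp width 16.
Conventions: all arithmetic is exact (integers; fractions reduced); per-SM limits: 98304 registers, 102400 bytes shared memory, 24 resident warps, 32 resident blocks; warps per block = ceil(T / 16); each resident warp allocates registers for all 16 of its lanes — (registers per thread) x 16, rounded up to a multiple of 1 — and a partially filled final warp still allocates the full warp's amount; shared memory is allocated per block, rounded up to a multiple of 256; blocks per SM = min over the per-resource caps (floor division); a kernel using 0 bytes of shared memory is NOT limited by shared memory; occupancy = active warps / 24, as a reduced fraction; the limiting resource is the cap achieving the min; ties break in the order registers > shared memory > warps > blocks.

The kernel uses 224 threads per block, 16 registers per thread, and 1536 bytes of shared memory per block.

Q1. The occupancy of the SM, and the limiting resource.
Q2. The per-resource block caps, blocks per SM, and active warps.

Answer: occupancy 7/12, limited by warps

registers: 27 blocks
shared memory: 66 blocks
warps: 1 block
blocks: 32 blocks

Answer: 1 block, 14 active warps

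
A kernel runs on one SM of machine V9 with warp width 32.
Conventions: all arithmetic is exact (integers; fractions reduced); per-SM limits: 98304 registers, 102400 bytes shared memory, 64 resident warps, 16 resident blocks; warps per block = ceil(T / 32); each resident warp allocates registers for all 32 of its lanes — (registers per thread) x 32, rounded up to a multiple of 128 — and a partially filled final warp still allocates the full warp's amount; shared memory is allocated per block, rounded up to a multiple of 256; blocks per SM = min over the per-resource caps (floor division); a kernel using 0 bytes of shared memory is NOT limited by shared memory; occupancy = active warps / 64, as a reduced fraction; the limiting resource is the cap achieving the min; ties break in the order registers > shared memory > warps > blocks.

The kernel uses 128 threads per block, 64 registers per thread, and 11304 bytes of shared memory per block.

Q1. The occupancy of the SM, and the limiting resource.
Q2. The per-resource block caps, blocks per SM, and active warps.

Answer: occupancy 1/2, limited by shared memory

registers: 12 blocks
shared memory: 8 blocks
warps: 16 blocks
blocks: 16 blocks

Answer: 8 blocks, 32 active warps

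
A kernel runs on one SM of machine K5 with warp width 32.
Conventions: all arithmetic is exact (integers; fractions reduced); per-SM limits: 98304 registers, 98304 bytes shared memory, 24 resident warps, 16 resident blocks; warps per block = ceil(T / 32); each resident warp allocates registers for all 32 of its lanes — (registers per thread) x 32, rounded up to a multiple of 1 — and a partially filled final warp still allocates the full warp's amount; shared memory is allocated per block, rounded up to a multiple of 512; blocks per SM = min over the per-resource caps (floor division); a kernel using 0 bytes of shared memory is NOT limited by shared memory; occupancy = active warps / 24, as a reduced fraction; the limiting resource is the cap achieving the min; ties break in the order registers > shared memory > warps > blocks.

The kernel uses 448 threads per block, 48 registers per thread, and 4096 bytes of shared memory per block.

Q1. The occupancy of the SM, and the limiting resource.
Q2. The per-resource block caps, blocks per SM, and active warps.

Answer: occupancy 7/12, limited by warps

registers: 4 blocks
shared memory: 24 blocks
warps: 1 block
blocks: 16 blocks

Answer: 1 block, 14 active warps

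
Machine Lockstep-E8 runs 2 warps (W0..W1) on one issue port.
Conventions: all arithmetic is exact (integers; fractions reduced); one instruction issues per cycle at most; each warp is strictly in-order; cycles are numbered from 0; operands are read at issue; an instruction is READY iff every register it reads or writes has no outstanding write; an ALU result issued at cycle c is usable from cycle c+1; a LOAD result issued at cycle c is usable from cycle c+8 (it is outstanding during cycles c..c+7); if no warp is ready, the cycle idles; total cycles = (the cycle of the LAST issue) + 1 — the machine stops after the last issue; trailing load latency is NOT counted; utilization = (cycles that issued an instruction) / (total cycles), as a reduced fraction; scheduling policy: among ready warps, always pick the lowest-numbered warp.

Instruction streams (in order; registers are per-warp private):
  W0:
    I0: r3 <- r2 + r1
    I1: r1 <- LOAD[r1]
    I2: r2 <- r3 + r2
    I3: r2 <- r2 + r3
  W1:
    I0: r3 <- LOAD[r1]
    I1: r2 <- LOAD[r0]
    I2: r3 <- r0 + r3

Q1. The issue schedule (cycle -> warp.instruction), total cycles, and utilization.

cycle 0: W0.I0
cycle 1: W0.I1
cycle 2: W0.I2
cycle 3: W0.I3
cycle 4: W1.I0
cycle 5: W1.I1
cycle 6: idle
cycle 7: idle
cycle 8: idle
cycle 9: idle
cycle 10: idle
cycle 11: idle
cycle 12: W1.I2

Answer: 13 cycles, utilization 7/13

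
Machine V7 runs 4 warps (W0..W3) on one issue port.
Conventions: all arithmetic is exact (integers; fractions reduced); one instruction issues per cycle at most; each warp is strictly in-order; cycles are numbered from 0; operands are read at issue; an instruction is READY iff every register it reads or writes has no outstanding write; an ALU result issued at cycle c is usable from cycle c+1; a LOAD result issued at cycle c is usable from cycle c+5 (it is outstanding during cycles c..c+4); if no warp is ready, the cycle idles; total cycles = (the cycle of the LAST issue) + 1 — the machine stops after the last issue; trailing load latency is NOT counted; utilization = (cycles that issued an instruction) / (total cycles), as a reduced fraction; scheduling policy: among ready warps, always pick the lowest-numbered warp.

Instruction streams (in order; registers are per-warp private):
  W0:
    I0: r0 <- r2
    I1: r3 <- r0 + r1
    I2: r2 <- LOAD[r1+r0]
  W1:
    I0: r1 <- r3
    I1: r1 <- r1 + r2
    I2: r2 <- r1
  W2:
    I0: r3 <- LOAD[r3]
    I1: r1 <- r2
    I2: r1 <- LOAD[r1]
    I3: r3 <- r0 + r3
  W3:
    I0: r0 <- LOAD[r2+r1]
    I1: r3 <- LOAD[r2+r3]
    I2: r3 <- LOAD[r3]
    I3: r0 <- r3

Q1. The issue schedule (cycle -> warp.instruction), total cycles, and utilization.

cycle 0: W0.I0
cycle 1: W0.I1
cycle 2: W0.I2
cycle 3: W1.I0
cycle 4: W1.I1
cycle 5: W1.I2
cycle 6: W2.I0
cycle 7: W2.I1
cycle 8: W2.I2
cycle 9: W3.I0
cycle 10: W3.I1
cycle 11: W2.I3
cycle 12: idle
cycle 13: idle
cycle 14: idle
cycle 15: W3.I2
cycle 16: idle
cycle 17: idle
cycle 18: idle
cycle 19: idle
cycle 20: W3.I3

Answer: 21 cycles, utilization 2/3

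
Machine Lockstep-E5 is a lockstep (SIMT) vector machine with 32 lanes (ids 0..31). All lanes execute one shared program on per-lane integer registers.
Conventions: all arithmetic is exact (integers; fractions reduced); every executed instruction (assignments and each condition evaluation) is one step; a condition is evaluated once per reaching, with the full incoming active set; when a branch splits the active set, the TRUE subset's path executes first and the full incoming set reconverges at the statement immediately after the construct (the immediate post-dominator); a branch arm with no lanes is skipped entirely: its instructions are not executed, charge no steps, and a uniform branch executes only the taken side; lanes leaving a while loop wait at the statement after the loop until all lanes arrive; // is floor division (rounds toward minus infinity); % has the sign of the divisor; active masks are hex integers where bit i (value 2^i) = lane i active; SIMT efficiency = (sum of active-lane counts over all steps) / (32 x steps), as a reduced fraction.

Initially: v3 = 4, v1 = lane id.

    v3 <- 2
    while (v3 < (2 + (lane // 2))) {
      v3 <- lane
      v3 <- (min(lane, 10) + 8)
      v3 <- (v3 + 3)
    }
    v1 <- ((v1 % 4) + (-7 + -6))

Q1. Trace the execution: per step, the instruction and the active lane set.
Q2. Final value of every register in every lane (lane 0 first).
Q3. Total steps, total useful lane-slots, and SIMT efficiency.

step 0: v3 <- 2                      0xffffffff
step 1: eval (v3 < (2 + (lane // 2))) 0xffffffff
step 2: v3 <- lane                   0xfffffffc
step 3: v3 <- (min(lane, 10) + 8)    0xfffffffc
step 4: v3 <- (v3 + 3)               0xfffffffc
step 5: eval (v3 < (2 + (lane // 2))) 0xfffffffc
step 6: v1 <- ((v1 % 4) + (-7 + -6)) 0xffffffff

Answer: 7 steps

v3: 2,2,13,14,15,16,17,18,19,20,21,21,21,21,21,21,21,21,21,21,21,21,21,21,21,21,21,21,21,21,21,21
v1: -13,-12,-11,-10,-13,-12,-11,-10,-13,-12,-11,-10,-13,-12,-11,-10,-13,-12,-11,-10,-13,-12,-11,-10,-13,-12,-11,-10,-13,-12,-11,-10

steps = 7; useful = 216; efficiency = 216/224 = 27/28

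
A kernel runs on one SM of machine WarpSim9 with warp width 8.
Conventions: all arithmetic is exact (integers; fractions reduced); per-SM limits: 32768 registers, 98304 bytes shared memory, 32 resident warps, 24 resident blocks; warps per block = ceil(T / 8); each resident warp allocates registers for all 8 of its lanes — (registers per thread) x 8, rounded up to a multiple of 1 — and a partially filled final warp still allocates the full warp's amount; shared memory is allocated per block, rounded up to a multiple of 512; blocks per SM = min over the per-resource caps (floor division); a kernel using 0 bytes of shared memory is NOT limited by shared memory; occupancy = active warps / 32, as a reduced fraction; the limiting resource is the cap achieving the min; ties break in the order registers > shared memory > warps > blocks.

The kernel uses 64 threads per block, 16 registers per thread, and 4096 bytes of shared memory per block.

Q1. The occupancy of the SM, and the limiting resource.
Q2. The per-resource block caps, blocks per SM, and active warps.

Answer: occupancy 1, limited by warps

registers: 32 blocks
shared memory: 24 blocks
warps: 4 blocks
blocks: 24 blocks

Answer: 4 blocks, 32 active warps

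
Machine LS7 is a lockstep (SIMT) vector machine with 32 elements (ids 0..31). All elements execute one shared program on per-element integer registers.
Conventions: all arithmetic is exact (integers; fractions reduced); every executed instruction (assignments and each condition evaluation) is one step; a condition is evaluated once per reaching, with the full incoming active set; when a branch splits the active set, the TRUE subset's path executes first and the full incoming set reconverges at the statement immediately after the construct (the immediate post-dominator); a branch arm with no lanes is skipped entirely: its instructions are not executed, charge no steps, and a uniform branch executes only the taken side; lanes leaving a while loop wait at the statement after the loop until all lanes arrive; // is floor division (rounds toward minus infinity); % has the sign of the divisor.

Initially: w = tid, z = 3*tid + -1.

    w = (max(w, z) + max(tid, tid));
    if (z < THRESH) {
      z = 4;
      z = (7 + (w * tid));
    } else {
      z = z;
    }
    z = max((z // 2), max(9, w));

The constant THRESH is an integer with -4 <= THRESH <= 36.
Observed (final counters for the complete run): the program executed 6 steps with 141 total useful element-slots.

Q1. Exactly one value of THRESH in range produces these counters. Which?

Answer: THRESH = 36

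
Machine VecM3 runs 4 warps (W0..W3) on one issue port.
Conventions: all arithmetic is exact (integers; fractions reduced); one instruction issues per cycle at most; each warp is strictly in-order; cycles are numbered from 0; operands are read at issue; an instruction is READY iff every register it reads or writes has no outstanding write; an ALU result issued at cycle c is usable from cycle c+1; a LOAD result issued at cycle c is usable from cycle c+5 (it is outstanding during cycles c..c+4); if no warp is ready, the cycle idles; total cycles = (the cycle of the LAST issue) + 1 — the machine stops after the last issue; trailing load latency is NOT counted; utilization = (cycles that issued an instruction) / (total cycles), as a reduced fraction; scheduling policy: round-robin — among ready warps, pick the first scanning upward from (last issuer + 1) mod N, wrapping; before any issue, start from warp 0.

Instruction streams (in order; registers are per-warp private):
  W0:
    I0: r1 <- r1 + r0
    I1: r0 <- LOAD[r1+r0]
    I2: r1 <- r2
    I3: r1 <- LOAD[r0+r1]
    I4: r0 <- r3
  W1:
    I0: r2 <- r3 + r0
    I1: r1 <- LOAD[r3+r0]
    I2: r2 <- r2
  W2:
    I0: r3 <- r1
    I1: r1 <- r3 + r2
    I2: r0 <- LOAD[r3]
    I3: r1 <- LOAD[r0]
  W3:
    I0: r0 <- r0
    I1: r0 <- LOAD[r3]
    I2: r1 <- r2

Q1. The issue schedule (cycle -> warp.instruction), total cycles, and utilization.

cycle 0: W0.I0
cycle 1: W1.I0
cycle 2: W2.I0
cycle 3: W3.I0
cycle 4: W0.I1
cycle 5: W1.I1
cycle 6: W2.I1
cycle 7: W3.I1
cycle 8: W0.I2
cycle 9: W1.I2
cycle 10: W2.I2
cycle 11: W3.I2
cycle 12: W0.I3
cycle 13: W0.I4
cycle 14: idle
cycle 15: W2.I3

Answer: 16 cycles, utilization 15/16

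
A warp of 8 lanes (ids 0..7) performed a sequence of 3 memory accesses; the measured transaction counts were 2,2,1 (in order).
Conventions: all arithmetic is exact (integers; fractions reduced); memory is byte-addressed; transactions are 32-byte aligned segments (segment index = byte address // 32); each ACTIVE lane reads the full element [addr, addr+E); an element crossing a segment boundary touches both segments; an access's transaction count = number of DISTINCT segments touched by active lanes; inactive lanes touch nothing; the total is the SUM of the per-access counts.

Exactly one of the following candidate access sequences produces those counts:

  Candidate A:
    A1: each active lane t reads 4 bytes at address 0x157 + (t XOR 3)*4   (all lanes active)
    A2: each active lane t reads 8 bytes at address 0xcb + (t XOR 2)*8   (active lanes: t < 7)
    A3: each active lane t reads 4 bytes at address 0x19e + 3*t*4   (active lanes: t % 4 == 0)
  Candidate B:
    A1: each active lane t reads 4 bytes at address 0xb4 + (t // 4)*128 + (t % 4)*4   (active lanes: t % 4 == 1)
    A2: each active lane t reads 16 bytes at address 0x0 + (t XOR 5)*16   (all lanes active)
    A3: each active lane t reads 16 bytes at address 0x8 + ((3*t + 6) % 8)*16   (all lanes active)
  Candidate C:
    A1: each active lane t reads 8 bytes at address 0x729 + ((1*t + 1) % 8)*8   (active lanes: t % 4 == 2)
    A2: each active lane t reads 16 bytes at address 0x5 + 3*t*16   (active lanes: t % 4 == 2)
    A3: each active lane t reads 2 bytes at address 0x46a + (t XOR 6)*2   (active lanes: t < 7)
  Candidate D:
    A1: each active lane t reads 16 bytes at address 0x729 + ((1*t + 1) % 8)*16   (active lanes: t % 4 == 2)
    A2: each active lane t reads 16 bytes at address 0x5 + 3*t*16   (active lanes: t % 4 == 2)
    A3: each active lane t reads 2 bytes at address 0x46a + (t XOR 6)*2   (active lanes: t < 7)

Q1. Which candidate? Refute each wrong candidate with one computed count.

A: A2 gives 3 transactions, not 2
B: A2 gives 4 transactions, not 2
D: A1 gives 4 transactions, not 2
C: all counts match (2,2,1)

Answer: C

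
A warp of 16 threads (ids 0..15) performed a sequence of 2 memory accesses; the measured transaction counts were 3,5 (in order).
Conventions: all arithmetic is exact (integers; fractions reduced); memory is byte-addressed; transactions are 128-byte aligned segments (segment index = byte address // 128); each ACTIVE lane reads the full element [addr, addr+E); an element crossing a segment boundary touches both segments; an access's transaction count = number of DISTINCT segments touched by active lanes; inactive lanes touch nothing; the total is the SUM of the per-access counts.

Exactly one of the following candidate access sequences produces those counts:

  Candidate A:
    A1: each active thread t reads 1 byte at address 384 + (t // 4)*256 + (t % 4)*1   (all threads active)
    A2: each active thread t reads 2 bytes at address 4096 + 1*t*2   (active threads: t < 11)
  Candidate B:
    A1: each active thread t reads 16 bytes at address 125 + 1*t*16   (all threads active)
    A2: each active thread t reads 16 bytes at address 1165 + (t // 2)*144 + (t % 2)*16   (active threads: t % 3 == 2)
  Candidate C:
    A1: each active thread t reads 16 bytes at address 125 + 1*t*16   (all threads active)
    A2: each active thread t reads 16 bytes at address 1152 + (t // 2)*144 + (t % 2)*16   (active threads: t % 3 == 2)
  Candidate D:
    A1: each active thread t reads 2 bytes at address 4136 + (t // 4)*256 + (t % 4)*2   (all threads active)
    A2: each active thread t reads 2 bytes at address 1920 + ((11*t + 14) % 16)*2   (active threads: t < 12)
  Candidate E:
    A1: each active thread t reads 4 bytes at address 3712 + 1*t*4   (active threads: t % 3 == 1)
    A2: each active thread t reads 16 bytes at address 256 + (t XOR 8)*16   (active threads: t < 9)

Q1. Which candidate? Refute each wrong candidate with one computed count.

A: A1 gives 4 transactions, not 3
B: A2 gives 6 transactions, not 5
D: A1 gives 4 transactions, not 3
E: A1 gives 1 transaction, not 3
C: all counts match (3,5)

Answer: C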